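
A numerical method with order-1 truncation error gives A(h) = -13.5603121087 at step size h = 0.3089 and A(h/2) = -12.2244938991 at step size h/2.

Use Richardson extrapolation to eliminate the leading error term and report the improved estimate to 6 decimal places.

The method has order 1: 2^1 = 2.
2·(-12.2244938991) = -24.4489877982; (-24.4489877982) − (-13.5603121087) = -10.8886756895
(2·(-12.2244938991) − (-13.5603121087))/(2 − 1) = -10.8886756895
Correction |R − A(h/2)| = 1.336e+00; gap |A(h/2) − A(h)| = 1.336e+00.

-10.888676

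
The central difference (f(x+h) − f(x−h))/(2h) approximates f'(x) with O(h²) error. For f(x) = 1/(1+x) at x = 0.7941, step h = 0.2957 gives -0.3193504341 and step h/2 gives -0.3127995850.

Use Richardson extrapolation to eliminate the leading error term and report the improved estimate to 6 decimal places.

Leading term ∝ h^2; use weight 4 = 2^2.
2^2*A(h/2) = -1.2511983400; minus A(h) gives -0.9318479059.
Divide by 2^2 − 1 = 3.
(-0.9318479059) ÷ 3 = -0.3106159686
Gap between inputs: 6.551e-03; correction applied: +0.0021836164.

-0.310616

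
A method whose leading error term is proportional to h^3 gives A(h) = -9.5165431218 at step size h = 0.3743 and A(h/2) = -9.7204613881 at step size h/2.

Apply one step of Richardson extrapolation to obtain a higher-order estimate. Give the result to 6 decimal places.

-9.749593

r = 3, so 2^r = 8.
Top: 8(-9.7204613881) − (-9.5165431218) = -68.2471479830
Denominator 8 − 1 = 7.
So the Richardson estimate is -9.7495925690.
Shift from A(h/2): −0.0291311809.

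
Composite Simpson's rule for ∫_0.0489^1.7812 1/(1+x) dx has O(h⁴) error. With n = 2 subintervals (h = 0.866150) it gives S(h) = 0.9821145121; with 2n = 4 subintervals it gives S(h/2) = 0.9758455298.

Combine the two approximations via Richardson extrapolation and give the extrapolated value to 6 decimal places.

0.975428

The method has order 4: 2^4 = 16.
16*0.9758455298 = 15.6135284768; 15.6135284768 − 0.9821145121 = 14.6314139647
14.6314139647 ÷ 15 = 0.9754275976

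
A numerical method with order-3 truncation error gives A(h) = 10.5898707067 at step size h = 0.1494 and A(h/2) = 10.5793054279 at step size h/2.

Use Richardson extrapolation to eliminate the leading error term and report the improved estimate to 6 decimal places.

Method order is 3; weight 2^3 = 8.
8*10.5793054279 − 10.5898707067 = 74.0445727165
R = 74.0445727165/7 = 10.5777961024
Correction |R − A(h/2)| = 1.509e-03; gap |A(h/2) − A(h)| = 1.057e-02.

10.577796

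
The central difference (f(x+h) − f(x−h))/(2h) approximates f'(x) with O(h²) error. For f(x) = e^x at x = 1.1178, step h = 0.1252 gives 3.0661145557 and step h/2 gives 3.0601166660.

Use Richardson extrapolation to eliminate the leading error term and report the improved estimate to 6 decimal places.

The method has order 2: 2^2 = 4.
2^2*A(h/2) = 12.2404666640; minus A(h) gives 9.1743521083.
Denominator 4 − 1 = 3.
R = 9.1743521083/3 = 3.0581173694

3.058117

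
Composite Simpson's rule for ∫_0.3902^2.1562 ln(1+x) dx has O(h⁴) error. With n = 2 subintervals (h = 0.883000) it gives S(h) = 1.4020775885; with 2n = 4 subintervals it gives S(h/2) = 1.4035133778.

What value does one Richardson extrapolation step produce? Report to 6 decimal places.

1.403609

Leading term ∝ h^4; use weight 16 = 2^4.
16×1.4035133778 = 22.4562140448; 22.4562140448 − 1.4020775885 = 21.0541364563
Extrapolated: 21.0541364563 / 15 = 1.4036090971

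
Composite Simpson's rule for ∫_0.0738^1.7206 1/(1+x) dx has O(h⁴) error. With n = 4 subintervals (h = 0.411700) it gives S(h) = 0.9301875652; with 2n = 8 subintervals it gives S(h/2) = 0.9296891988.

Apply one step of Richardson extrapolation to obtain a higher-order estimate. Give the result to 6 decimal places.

r = 4, so 2^r = 16.
16 × 0.9296891988 = 14.8750271808; subtract 0.9301875652 → 13.9448396156
Denominator 16 − 1 = 15.
(16 × 0.9296891988 − 0.9301875652)/(16 − 1) = 0.9296559744
Shift from A(h/2): −0.0000332244.

0.929656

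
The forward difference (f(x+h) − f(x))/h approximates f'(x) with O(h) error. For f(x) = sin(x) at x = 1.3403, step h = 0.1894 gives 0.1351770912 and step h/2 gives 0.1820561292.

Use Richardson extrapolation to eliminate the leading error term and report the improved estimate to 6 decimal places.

0.228935

Order 1 gives 2^r = 2 and 2^r − 1 = 1.
2×0.1820561292 = 0.3641122584; 0.3641122584 − 0.1351770912 = 0.2289351672
(2×0.1820561292 − 0.1351770912)/(2 − 1) = 0.2289351672
Shift from A(h/2): +0.0468790380.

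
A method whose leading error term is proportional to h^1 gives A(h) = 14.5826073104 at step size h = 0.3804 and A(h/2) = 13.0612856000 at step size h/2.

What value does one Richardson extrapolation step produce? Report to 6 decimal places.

Leading term ∝ h^1; use weight 2 = 2^1.
2·13.0612856000 = 26.1225712000; subtract 14.5826073104 → 11.5399638896
Divide by 2^1 − 1 = 1.
R = 11.5399638896/1 = 11.5399638896

11.539964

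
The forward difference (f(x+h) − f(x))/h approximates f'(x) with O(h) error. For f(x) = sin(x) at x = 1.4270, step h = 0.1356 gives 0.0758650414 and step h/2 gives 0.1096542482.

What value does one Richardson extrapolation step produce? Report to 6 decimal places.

Order 1 gives 2^r = 2 and 2^r − 1 = 1.
2·0.1096542482 − 0.0758650414 = 0.1434434550
(2·0.1096542482 − 0.0758650414)/(2 − 1) = 0.1434434550
Gap between inputs: 3.379e-02; correction applied: +0.0337892068.

0.143443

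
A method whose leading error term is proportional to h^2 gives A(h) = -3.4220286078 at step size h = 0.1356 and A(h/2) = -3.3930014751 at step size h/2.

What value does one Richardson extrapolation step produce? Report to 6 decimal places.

-3.383326

Method order is 2; weight 2^2 = 4.
Top: 4(-3.3930014751) − (-3.4220286078) = -10.1499772926
R = (-10.1499772926)/3 = -3.3833257642
Shift from A(h/2): +0.0096757109.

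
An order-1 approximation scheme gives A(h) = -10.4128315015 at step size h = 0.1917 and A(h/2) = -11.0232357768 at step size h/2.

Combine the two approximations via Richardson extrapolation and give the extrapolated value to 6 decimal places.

-11.633640

The method has order 1: 2^1 = 2.
2·(-11.0232357768) − (-10.4128315015) = -11.6336400521
Denominator 2 − 1 = 1.
Extrapolated: (-11.6336400521) / 1 = -11.6336400521
Correction |R − A(h/2)| = 6.104e-01; gap |A(h/2) − A(h)| = 6.104e-01.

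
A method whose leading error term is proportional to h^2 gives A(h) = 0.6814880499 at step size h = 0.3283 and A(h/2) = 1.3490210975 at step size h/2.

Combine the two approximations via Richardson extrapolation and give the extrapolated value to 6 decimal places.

Method order is 2; weight 2^2 = 4.
Top: 4(1.3490210975) − (0.6814880499) = 4.7145963401
Denominator 4 − 1 = 3.
So the Richardson estimate is 1.5715321134.
Correction |R − A(h/2)| = 2.225e-01; gap |A(h/2) − A(h)| = 6.675e-01.

1.571532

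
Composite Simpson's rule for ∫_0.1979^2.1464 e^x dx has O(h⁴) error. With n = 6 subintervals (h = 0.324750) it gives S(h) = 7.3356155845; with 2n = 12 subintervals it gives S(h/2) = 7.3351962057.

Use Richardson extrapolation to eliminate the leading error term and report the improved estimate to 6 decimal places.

Method order is 4; weight 2^4 = 16.
Numerator 16 × A(h/2) − A(h) = 16 × 7.3351962057 − 7.3356155845 = 110.0275237067
Divide by 2^4 − 1 = 15.
Extrapolated: 110.0275237067 / 15 = 7.3351682471
Gap between inputs: 4.194e-04; correction applied: −0.0000279586.

7.335168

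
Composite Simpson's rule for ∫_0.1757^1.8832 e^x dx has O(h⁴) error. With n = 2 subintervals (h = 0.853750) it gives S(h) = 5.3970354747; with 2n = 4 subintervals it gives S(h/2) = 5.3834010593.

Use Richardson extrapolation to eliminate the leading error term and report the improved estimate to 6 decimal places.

Method order is 4; weight 2^4 = 16.
16×5.3834010593 − 5.3970354747 = 80.7373814741
Extrapolated: 80.7373814741 / 15 = 5.3824920983
Shift from A(h/2): −0.0009089610.

5.382492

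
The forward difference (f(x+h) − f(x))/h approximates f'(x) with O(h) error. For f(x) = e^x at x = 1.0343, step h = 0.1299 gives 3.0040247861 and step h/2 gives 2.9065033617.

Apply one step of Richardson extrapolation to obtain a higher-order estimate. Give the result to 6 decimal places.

2.808982

With r = 1 the leading error scales as h^1, so the weight is 2^1 = 2.
2*2.9065033617 − 3.0040247861 = 2.8089819373
Divide by 2^1 − 1 = 1.
(2*2.9065033617 − 3.0040247861)/(2 − 1) = 2.8089819373
Shift from A(h/2): −0.0975214244.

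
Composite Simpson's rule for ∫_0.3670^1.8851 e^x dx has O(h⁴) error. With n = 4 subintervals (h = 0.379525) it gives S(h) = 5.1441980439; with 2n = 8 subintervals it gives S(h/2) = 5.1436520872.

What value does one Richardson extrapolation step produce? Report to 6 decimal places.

Method order is 4; weight 2^4 = 16.
16 × 5.1436520872 = 82.2984333952; 82.2984333952 − 5.1441980439 = 77.1542353513
R = 77.1542353513/15 = 5.1436156901

5.143616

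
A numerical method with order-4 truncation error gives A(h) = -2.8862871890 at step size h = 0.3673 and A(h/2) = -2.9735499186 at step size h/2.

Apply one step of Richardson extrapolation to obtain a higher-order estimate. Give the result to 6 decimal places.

-2.979367

With r = 4 the leading error scales as h^4, so the weight is 2^4 = 16.
16 × (-2.9735499186) = -47.5767986976; subtract (-2.8862871890) → -44.6905115086
Denominator 16 − 1 = 15.
(16 × (-2.9735499186) − (-2.8862871890))/(16 − 1) = -2.9793674339
Correction |R − A(h/2)| = 5.818e-03; gap |A(h/2) − A(h)| = 8.726e-02.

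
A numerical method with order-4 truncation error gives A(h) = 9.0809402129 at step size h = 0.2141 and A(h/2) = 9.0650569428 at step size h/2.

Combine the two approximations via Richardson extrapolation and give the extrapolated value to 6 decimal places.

9.063998

Method order is 4; weight 2^4 = 16.
Weighted: 145.0409110848 − 9.0809402129 = 135.9599708719
R = 135.9599708719/15 = 9.0639980581
Shift from A(h/2): −0.0010588847.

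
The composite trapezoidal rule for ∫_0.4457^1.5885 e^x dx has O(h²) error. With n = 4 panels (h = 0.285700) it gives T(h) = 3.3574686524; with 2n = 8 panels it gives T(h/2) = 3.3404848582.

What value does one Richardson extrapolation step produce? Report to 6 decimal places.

Method order is 2; weight 2^2 = 4.
Weighted: 13.3619394328 − 3.3574686524 = 10.0044707804
R = 10.0044707804/3 = 3.3348235935

3.334824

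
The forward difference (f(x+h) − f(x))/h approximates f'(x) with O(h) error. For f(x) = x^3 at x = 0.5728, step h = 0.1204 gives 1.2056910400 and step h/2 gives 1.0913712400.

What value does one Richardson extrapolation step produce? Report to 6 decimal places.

0.977051

Method order is 1; weight 2^1 = 2.
Top: 2(1.0913712400) − (1.2056910400) = 0.9770514400
Divide by 2^1 − 1 = 1.
0.9770514400 ÷ 1 = 0.9770514400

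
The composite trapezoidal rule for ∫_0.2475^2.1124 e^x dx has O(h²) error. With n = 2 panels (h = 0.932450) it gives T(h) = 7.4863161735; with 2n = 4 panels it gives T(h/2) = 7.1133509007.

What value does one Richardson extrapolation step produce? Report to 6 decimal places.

With r = 2 the leading error scales as h^2, so the weight is 2^2 = 4.
Top: 4(7.1133509007) − (7.4863161735) = 20.9670874293
Denominator 4 − 1 = 3.
Extrapolated: 20.9670874293 / 3 = 6.9890291431

6.989029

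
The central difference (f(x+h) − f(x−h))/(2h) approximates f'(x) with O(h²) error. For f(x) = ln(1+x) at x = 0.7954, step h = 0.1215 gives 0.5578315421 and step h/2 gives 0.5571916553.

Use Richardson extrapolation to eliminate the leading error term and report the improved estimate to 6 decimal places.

0.556978

Method order is 2; weight 2^2 = 4.
4*0.5571916553 = 2.2287666212; subtract 0.5578315421 → 1.6709350791
Divide by 2^2 − 1 = 3.
(4*0.5571916553 − 0.5578315421)/(4 − 1) = 0.5569783597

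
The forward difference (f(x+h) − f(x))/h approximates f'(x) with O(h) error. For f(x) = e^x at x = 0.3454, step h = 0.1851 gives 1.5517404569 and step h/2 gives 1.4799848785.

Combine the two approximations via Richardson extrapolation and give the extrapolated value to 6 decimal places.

Leading term ∝ h^1; use weight 2 = 2^1.
2×1.4799848785 − 1.5517404569 = 1.4082293001
(2×1.4799848785 − 1.5517404569)/(2 − 1) = 1.4082293001

1.408229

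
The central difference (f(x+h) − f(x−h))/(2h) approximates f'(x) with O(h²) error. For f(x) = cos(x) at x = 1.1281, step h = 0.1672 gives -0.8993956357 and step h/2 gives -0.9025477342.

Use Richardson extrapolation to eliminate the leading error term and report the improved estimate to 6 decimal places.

-0.903598

Error is O(h^2); halving h shrinks it by 2^2 = 4.
4·(-0.9025477342) − (-0.8993956357) = -2.7107953011
Divide by 2^2 − 1 = 3.
Extrapolated: (-2.7107953011) / 3 = -0.9035984337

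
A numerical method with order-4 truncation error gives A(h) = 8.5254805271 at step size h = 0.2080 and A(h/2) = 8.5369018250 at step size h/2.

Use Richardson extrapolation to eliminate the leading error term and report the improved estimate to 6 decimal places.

Error is O(h^4); halving h shrinks it by 2^4 = 16.
2^4·A(h/2) = 136.5904292000; minus A(h) gives 128.0649486729.
(16·8.5369018250 − 8.5254805271)/(16 − 1) = 8.5376632449
Shift from A(h/2): +0.0007614199.

8.537663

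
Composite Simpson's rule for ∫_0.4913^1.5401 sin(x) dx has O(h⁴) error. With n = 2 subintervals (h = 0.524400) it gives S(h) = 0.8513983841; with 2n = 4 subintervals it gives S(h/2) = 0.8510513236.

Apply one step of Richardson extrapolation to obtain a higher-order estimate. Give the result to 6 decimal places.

0.851028

Leading term ∝ h^4; use weight 16 = 2^4.
A(h/2) − A(h) = 0.8510513236 − 0.8513983841 = -0.0003470605
Divide by 2^4 − 1 = 15: (-0.0003470605)/15 = -0.0000231374
R = 0.8510513236 − 0.0000231374 = 0.8510281862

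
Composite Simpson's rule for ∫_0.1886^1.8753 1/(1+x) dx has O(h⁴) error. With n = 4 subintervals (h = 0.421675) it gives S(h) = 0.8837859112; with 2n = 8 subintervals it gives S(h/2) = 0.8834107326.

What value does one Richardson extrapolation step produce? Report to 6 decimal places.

0.883386

The method has order 4: 2^4 = 16.
Weighted: 14.1345717216 − 0.8837859112 = 13.2507858104
Divide by 2^4 − 1 = 15.
Extrapolated: 13.2507858104 / 15 = 0.8833857207
Correction |R − A(h/2)| = 2.501e-05; gap |A(h/2) − A(h)| = 3.752e-04.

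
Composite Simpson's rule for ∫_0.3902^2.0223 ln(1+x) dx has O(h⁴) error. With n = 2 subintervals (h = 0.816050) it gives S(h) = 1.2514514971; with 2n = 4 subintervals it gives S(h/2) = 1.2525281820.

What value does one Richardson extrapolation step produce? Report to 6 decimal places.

1.252600

Leading term ∝ h^4; use weight 16 = 2^4.
Weighted: 20.0404509120 − 1.2514514971 = 18.7889994149
Divide by 2^4 − 1 = 15.
Result: 1.2525999610
Gap between inputs: 1.077e-03; correction applied: +0.0000717790.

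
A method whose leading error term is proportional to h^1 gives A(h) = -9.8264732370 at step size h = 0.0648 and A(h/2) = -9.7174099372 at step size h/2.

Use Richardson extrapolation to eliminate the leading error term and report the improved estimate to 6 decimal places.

r = 1: numerator weight 2, denominator 1.
A(h/2) − A(h) = -9.7174099372 − (-9.8264732370) = 0.1090632998
Correction (A(h/2) − A(h))/(2 − 1) = 0.1090632998/1 = 0.1090632998
R = A(h/2) + (A(h/2) − A(h))/1 = -9.7174099372 + 0.1090632998 = -9.6083466374
Shift from A(h/2): +0.1090632998.

-9.608347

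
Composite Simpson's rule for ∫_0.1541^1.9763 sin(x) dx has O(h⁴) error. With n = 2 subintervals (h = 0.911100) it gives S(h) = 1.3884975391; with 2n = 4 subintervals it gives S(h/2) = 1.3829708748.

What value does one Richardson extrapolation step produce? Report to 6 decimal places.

Method order is 4; weight 2^4 = 16.
Weighted: 22.1275339968 − 1.3884975391 = 20.7390364577
(16×1.3829708748 − 1.3884975391)/(16 − 1) = 1.3826024305
Shift from A(h/2): −0.0003684443.

1.382602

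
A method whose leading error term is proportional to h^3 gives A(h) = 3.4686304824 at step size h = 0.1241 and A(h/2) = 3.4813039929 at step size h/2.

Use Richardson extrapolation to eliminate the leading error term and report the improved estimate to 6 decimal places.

3.483114

Error is O(h^3); halving h shrinks it by 2^3 = 8.
Top: 8(3.4813039929) − (3.4686304824) = 24.3818014608
Denominator 8 − 1 = 7.
R = 24.3818014608/7 = 3.4831144944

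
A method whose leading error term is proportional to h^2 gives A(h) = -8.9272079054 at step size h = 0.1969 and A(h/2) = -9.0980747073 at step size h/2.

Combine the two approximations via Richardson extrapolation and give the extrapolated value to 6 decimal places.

-9.155030

Error is O(h^2); halving h shrinks it by 2^2 = 4.
Weighted: (-36.3922988292) − (-8.9272079054) = -27.4650909238
(4·(-9.0980747073) − (-8.9272079054))/(4 − 1) = -9.1550303079
Gap between inputs: 1.709e-01; correction applied: −0.0569556006.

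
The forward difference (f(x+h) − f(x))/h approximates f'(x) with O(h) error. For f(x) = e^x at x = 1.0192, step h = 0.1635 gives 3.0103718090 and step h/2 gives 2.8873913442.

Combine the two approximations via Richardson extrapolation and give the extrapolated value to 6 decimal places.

2.764411

r = 1: numerator weight 2, denominator 1.
A(h/2) − A(h) = 2.8873913442 − 3.0103718090 = -0.1229804648
Correction (A(h/2) − A(h))/(2 − 1) = (-0.1229804648)/1 = -0.1229804648
R = 2.8873913442 − 0.1229804648 = 2.7644108794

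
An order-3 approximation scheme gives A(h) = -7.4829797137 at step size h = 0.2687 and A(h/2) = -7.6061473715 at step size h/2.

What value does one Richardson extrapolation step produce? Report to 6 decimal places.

-7.623743

Method order is 3; weight 2^3 = 8.
A(h/2) − A(h) = -7.6061473715 − (-7.4829797137) = -0.1231676578
Correction (A(h/2) − A(h))/(8 − 1) = (-0.1231676578)/7 = -0.0175953797
R = -7.6061473715 − 0.0175953797 = -7.6237427512
Shift from A(h/2): −0.0175953797.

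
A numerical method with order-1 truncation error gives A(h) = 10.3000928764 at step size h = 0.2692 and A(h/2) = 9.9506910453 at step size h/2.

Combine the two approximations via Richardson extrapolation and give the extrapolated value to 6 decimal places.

9.601289

Leading term ∝ h^1; use weight 2 = 2^1.
2^1·A(h/2) = 19.9013820906; minus A(h) gives 9.6012892142.
9.6012892142 ÷ 1 = 9.6012892142
Correction |R − A(h/2)| = 3.494e-01; gap |A(h/2) − A(h)| = 3.494e-01.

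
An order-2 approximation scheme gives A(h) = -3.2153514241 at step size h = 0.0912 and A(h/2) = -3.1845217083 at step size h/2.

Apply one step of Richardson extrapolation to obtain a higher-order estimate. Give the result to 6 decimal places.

r = 2: numerator weight 4, denominator 3.
4×(-3.1845217083) − (-3.2153514241) = -9.5227354091
(4×(-3.1845217083) − (-3.2153514241))/(4 − 1) = -3.1742451364

-3.174245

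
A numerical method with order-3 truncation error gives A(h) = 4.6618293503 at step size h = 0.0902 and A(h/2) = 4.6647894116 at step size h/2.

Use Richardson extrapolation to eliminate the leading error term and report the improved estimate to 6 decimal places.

Error is O(h^3); halving h shrinks it by 2^3 = 8.
A(h/2) − A(h) = 4.6647894116 − 4.6618293503 = 0.0029600613
Divide by 2^3 − 1 = 7: 0.0029600613/7 = 0.0004228659
R = A(h/2) + (A(h/2) − A(h))/7 = 4.6647894116 + 0.0004228659 = 4.6652122775
Gap between inputs: 2.960e-03; correction applied: +0.0004228659.

4.665212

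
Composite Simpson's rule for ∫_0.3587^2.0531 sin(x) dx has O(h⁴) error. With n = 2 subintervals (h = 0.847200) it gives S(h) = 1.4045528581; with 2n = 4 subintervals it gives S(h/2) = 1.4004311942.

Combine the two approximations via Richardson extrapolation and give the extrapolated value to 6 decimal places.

Leading term ∝ h^4; use weight 16 = 2^4.
Weighted: 22.4068991072 − 1.4045528581 = 21.0023462491
Divide by 2^4 − 1 = 15.
(16·1.4004311942 − 1.4045528581)/(16 − 1) = 1.4001564166

1.400156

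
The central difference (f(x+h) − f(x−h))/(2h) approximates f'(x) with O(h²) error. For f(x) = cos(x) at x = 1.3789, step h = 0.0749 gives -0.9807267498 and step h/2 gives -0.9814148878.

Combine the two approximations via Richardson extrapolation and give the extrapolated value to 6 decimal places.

Error is O(h^2); halving h shrinks it by 2^2 = 4.
4 × (-0.9814148878) − (-0.9807267498) = -2.9449328014
Divide by 2^2 − 1 = 3.
R = (-2.9449328014)/3 = -0.9816442671

-0.981644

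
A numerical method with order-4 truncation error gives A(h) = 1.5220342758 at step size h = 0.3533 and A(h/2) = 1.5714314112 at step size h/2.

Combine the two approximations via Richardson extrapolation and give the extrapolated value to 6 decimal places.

1.574725

Error is O(h^4); halving h shrinks it by 2^4 = 16.
Top: 16(1.5714314112) − (1.5220342758) = 23.6208683034
Divide by 2^4 − 1 = 15.
Extrapolated: 23.6208683034 / 15 = 1.5747245536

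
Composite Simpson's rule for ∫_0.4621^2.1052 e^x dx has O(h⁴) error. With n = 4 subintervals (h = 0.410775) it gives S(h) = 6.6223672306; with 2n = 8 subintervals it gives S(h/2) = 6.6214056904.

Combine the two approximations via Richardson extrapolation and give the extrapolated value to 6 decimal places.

6.621342

Method order is 4; weight 2^4 = 16.
Weighted: 105.9424910464 − 6.6223672306 = 99.3201238158
Denominator 16 − 1 = 15.
R = 99.3201238158/15 = 6.6213415877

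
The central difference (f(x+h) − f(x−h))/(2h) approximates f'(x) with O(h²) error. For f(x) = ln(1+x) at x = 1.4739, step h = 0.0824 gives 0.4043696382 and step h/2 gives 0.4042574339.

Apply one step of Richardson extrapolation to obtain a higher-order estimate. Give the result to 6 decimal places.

0.404220

Error is O(h^2); halving h shrinks it by 2^2 = 4.
Top: 4(0.4042574339) − (0.4043696382) = 1.2126600974
Divide by 2^2 − 1 = 3.
Extrapolated: 1.2126600974 / 3 = 0.4042200325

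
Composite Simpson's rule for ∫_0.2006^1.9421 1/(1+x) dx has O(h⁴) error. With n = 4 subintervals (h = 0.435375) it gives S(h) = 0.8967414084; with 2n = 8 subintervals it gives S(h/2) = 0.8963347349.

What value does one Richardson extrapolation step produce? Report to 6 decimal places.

r = 4: numerator weight 16, denominator 15.
16 × 0.8963347349 − 0.8967414084 = 13.4446143500
Denominator 16 − 1 = 15.
13.4446143500 ÷ 15 = 0.8963076233

0.896308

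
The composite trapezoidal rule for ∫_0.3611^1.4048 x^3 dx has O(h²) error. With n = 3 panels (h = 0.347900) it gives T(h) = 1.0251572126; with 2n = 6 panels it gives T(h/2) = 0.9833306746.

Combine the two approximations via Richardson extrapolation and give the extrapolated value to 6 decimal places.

0.969388

Method order is 2; weight 2^2 = 4.
Numerator 4 × A(h/2) − A(h) = 4 × 0.9833306746 − 1.0251572126 = 2.9081654858
Denominator 4 − 1 = 3.
R = 2.9081654858/3 = 0.9693884953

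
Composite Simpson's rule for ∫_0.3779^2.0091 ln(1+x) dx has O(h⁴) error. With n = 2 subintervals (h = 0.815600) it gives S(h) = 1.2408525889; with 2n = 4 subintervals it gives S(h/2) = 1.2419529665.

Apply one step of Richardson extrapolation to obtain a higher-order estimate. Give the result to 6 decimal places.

With r = 4 the leading error scales as h^4, so the weight is 2^4 = 16.
Top: 16(1.2419529665) − (1.2408525889) = 18.6303948751
R = 18.6303948751/15 = 1.2420263250
Gap between inputs: 1.100e-03; correction applied: +0.0000733585.

1.242026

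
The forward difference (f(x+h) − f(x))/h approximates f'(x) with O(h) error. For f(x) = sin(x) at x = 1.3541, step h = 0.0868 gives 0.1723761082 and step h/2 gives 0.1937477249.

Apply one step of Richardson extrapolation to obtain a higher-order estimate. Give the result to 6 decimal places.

0.215119

r = 1: numerator weight 2, denominator 1.
2·0.1937477249 − 0.1723761082 = 0.2151193416
Denominator 2 − 1 = 1.
Result: 0.2151193416
Shift from A(h/2): +0.0213716167.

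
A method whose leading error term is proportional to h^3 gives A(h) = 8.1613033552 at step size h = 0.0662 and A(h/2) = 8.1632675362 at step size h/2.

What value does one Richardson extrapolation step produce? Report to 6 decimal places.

The method has order 3: 2^3 = 8.
2^3 × A(h/2) = 65.3061402896; minus A(h) gives 57.1448369344.
(8 × 8.1632675362 − 8.1613033552)/(8 − 1) = 8.1635481335

8.163548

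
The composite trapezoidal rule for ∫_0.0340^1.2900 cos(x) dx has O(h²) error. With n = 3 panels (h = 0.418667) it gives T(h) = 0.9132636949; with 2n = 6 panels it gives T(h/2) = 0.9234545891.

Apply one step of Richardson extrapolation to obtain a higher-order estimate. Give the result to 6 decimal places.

The method has order 2: 2^2 = 4.
4·0.9234545891 = 3.6938183564; subtract 0.9132636949 → 2.7805546615
Denominator 4 − 1 = 3.
Result: 0.9268515538
Correction |R − A(h/2)| = 3.397e-03; gap |A(h/2) − A(h)| = 1.019e-02.

0.926852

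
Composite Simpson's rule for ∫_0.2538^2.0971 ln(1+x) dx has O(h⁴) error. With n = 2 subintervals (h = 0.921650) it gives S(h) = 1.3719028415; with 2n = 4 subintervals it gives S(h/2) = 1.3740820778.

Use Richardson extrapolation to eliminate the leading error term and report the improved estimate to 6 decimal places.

With r = 4 the leading error scales as h^4, so the weight is 2^4 = 16.
16×1.3740820778 − 1.3719028415 = 20.6134104033
Denominator 16 − 1 = 15.
Extrapolated: 20.6134104033 / 15 = 1.3742273602

1.374227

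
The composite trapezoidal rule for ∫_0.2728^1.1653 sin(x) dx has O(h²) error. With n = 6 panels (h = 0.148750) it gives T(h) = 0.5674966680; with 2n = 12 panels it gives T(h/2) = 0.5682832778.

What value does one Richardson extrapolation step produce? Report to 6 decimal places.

With r = 2 the leading error scales as h^2, so the weight is 2^2 = 4.
A(h/2) − A(h) = 0.5682832778 − 0.5674966680 = 0.0007866098
Divide by 2^2 − 1 = 3: 0.0007866098/3 = 0.0002622033
R = A(h/2) + (A(h/2) − A(h))/3 = 0.5682832778 + 0.0002622033 = 0.5685454811

0.568545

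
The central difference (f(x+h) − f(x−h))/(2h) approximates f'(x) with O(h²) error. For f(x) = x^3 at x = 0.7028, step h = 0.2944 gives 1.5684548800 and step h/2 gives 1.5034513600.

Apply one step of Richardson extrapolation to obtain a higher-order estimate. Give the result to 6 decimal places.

Order 2 gives 2^r = 4 and 2^r − 1 = 3.
Numerator 4 × A(h/2) − A(h) = 4 × 1.5034513600 − 1.5684548800 = 4.4453505600
Divide by 2^2 − 1 = 3.
Result: 1.4817835200

1.481784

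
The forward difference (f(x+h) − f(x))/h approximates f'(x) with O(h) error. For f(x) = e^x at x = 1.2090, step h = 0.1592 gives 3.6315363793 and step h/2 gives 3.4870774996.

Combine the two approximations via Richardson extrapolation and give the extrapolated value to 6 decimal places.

r = 1: numerator weight 2, denominator 1.
Weighted: 6.9741549992 − 3.6315363793 = 3.3426186199
3.3426186199 ÷ 1 = 3.3426186199

3.342619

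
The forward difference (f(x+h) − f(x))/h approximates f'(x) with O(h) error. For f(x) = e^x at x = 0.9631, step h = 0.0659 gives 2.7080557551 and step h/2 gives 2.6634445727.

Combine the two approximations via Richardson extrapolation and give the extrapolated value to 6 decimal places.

Order 1 gives 2^r = 2 and 2^r − 1 = 1.
2^1*A(h/2) = 5.3268891454; minus A(h) gives 2.6188333903.
Extrapolated: 2.6188333903 / 1 = 2.6188333903
Correction |R − A(h/2)| = 4.461e-02; gap |A(h/2) − A(h)| = 4.461e-02.

2.618833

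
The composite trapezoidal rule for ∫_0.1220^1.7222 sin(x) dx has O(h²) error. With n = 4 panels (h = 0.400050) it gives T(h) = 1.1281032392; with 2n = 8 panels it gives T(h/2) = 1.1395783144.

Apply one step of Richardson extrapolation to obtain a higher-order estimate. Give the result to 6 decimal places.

With r = 2 the leading error scales as h^2, so the weight is 2^2 = 4.
A(h/2) − A(h) = 1.1395783144 − 1.1281032392 = 0.0114750752
Divide by 2^2 − 1 = 3: 0.0114750752/3 = 0.0038250251
R = A(h/2) + (A(h/2) − A(h))/3 = 1.1395783144 + 0.0038250251 = 1.1434033395
Correction |R − A(h/2)| = 3.825e-03; gap |A(h/2) − A(h)| = 1.148e-02.

1.143403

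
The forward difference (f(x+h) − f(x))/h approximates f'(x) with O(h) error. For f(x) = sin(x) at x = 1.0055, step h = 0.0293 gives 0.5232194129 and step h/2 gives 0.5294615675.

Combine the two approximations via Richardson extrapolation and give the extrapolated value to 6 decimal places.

0.535704

With r = 1 the leading error scales as h^1, so the weight is 2^1 = 2.
Weighted: 1.0589231350 − 0.5232194129 = 0.5357037221
Denominator 2 − 1 = 1.
(2*0.5294615675 − 0.5232194129)/(2 − 1) = 0.5357037221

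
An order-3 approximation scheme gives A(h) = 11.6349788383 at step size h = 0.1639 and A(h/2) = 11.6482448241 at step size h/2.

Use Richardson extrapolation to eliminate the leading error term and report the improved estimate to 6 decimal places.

Error is O(h^3); halving h shrinks it by 2^3 = 8.
Numerator 8×A(h/2) − A(h) = 8×11.6482448241 − 11.6349788383 = 81.5509797545
Denominator 8 − 1 = 7.
Result: 11.6501399649
Correction |R − A(h/2)| = 1.895e-03; gap |A(h/2) − A(h)| = 1.327e-02.

11.650140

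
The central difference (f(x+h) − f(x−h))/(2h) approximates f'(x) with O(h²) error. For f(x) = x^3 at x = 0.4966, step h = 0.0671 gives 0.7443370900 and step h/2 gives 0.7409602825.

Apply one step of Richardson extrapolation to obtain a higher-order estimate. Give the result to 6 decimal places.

Order 2 gives 2^r = 4 and 2^r − 1 = 3.
Difference of the inputs: 0.7409602825 − 0.7443370900 = -0.0033768075
Correction (A(h/2) − A(h))/(4 − 1) = (-0.0033768075)/3 = -0.0011256025
R = A(h/2) + (A(h/2) − A(h))/3 = 0.7409602825 − 0.0011256025 = 0.7398346800
Correction |R − A(h/2)| = 1.126e-03; gap |A(h/2) − A(h)| = 3.377e-03.

0.739835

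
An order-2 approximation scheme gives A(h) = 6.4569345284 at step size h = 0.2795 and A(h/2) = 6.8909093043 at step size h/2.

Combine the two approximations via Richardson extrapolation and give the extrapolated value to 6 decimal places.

Error is O(h^2); halving h shrinks it by 2^2 = 4.
4·6.8909093043 − 6.4569345284 = 21.1067026888
Divide by 2^2 − 1 = 3.
Extrapolated: 21.1067026888 / 3 = 7.0355675629
Gap between inputs: 4.340e-01; correction applied: +0.1446582586.

7.035568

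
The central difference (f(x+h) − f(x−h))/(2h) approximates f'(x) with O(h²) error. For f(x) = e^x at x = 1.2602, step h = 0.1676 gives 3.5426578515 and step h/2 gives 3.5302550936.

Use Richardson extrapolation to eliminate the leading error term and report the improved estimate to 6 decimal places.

3.526121

Leading term ∝ h^2; use weight 4 = 2^2.
Weighted: 14.1210203744 − 3.5426578515 = 10.5783625229
10.5783625229 ÷ 3 = 3.5261208410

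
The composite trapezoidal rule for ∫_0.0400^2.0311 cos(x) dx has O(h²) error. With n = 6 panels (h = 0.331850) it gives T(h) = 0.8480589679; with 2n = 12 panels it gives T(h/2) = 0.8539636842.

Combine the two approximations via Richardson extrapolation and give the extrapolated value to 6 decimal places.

0.855932

r = 2, so 2^r = 4.
A(h/2) − A(h) = 0.8539636842 − 0.8480589679 = 0.0059047163
Correction (A(h/2) − A(h))/(4 − 1) = 0.0059047163/3 = 0.0019682388
R = A(h/2) + (A(h/2) − A(h))/3 = 0.8539636842 + 0.0019682388 = 0.8559319230
Shift from A(h/2): +0.0019682388.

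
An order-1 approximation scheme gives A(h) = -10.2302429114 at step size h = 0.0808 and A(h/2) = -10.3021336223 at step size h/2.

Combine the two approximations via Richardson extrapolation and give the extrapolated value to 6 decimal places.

r = 1: numerator weight 2, denominator 1.
Weighted: (-20.6042672446) − (-10.2302429114) = -10.3740243332
Extrapolated: (-10.3740243332) / 1 = -10.3740243332

-10.374024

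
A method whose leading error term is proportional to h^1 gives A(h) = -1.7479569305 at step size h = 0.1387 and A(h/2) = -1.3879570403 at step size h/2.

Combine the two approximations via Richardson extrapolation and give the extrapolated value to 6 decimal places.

-1.027957

Error is O(h^1); halving h shrinks it by 2^1 = 2.
A(h/2) − A(h) = -1.3879570403 − (-1.7479569305) = 0.3599998902
Correction (A(h/2) − A(h))/(2 − 1) = 0.3599998902/1 = 0.3599998902
R = A(h/2) + (A(h/2) − A(h))/1 = -1.3879570403 + 0.3599998902 = -1.0279571501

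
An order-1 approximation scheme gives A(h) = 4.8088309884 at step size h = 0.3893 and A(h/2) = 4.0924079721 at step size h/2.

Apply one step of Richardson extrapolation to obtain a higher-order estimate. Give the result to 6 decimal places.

Error is O(h^1); halving h shrinks it by 2^1 = 2.
Weighted: 8.1848159442 − 4.8088309884 = 3.3759849558
Divide by 2^1 − 1 = 1.
(2×4.0924079721 − 4.8088309884)/(2 − 1) = 3.3759849558

3.375985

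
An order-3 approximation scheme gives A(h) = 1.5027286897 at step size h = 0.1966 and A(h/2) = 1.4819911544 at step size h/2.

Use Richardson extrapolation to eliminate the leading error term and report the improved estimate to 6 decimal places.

1.479029

r = 3, so 2^r = 8.
8·1.4819911544 = 11.8559292352; 11.8559292352 − 1.5027286897 = 10.3532005455
Extrapolated: 10.3532005455 / 7 = 1.4790286494
Shift from A(h/2): −0.0029625050.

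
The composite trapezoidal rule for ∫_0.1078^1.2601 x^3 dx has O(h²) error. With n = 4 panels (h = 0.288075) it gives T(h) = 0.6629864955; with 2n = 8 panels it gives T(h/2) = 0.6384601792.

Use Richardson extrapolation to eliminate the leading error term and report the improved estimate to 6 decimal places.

0.630285

Method order is 2; weight 2^2 = 4.
A(h/2) − A(h) = 0.6384601792 − 0.6629864955 = -0.0245263163
Correction (A(h/2) − A(h))/(4 − 1) = (-0.0245263163)/3 = -0.0081754388
R = A(h/2) + (A(h/2) − A(h))/3 = 0.6384601792 − 0.0081754388 = 0.6302847404
Correction |R − A(h/2)| = 8.175e-03; gap |A(h/2) − A(h)| = 2.453e-02.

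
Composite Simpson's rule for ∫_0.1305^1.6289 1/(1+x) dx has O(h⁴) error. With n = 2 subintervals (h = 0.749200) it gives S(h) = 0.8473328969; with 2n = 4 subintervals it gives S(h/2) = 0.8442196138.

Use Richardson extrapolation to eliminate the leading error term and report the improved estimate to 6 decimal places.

0.844012

Error is O(h^4); halving h shrinks it by 2^4 = 16.
16×0.8442196138 = 13.5075138208; subtract 0.8473328969 → 12.6601809239
Extrapolated: 12.6601809239 / 15 = 0.8440120616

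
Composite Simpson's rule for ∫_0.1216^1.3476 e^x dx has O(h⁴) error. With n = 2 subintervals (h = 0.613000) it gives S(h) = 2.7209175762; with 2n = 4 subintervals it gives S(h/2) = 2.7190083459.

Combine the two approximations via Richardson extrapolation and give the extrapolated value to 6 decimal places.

2.718881

Method order is 4; weight 2^4 = 16.
Numerator 16×A(h/2) − A(h) = 16×2.7190083459 − 2.7209175762 = 40.7832159582
Denominator 16 − 1 = 15.
Extrapolated: 40.7832159582 / 15 = 2.7188810639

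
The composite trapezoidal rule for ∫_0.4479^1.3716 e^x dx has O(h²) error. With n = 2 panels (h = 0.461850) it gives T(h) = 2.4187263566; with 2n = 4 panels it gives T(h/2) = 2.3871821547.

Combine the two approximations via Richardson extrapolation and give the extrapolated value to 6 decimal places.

Order 2 gives 2^r = 4 and 2^r − 1 = 3.
A(h/2) − A(h) = 2.3871821547 − 2.4187263566 = -0.0315442019
Correction (A(h/2) − A(h))/(4 − 1) = (-0.0315442019)/3 = -0.0105147340
R = 2.3871821547 − 0.0105147340 = 2.3766674207
Gap between inputs: 3.154e-02; correction applied: −0.0105147340.

2.376667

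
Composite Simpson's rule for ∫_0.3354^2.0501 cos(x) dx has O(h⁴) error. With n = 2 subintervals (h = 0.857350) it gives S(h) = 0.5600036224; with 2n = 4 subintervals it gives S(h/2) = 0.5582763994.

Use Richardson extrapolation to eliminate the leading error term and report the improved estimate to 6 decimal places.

Method order is 4; weight 2^4 = 16.
16×0.5582763994 = 8.9324223904; 8.9324223904 − 0.5600036224 = 8.3724187680
Divide by 2^4 − 1 = 15.
Extrapolated: 8.3724187680 / 15 = 0.5581612512

0.558161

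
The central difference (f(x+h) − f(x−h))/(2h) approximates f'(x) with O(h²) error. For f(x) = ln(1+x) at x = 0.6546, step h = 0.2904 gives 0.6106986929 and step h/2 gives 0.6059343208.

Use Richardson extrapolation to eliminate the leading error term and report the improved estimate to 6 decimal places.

0.604346

r = 2, so 2^r = 4.
4*0.6059343208 − 0.6106986929 = 1.8130385903
Denominator 4 − 1 = 3.
Result: 0.6043461968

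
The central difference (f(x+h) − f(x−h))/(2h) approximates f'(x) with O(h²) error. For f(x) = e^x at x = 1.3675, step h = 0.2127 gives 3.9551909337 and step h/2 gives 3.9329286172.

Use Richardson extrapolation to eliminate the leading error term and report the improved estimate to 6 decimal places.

3.925508

r = 2, so 2^r = 4.
4*3.9329286172 = 15.7317144688; 15.7317144688 − 3.9551909337 = 11.7765235351
Denominator 4 − 1 = 3.
So the Richardson estimate is 3.9255078450.
Shift from A(h/2): −0.0074207722.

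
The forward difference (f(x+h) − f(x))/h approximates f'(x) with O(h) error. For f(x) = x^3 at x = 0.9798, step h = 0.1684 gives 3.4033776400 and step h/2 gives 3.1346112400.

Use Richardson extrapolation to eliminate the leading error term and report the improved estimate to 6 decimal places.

Error is O(h^1); halving h shrinks it by 2^1 = 2.
2*3.1346112400 − 3.4033776400 = 2.8658448400
2.8658448400 ÷ 1 = 2.8658448400
Shift from A(h/2): −0.2687664000.

2.865845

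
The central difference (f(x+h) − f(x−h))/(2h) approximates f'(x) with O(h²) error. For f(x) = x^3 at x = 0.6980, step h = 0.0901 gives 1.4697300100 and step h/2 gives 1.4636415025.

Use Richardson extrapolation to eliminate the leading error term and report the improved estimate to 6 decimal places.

1.461612

Error is O(h^2); halving h shrinks it by 2^2 = 4.
Numerator 4 × A(h/2) − A(h) = 4 × 1.4636415025 − 1.4697300100 = 4.3848360000
Denominator 4 − 1 = 3.
So the Richardson estimate is 1.4616120000.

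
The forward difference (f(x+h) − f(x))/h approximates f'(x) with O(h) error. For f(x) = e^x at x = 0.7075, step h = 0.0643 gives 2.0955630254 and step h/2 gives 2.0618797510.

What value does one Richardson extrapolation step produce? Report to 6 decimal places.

Order 1 gives 2^r = 2 and 2^r − 1 = 1.
2^1×A(h/2) = 4.1237595020; minus A(h) gives 2.0281964766.
Extrapolated: 2.0281964766 / 1 = 2.0281964766
Shift from A(h/2): −0.0336832744.

2.028196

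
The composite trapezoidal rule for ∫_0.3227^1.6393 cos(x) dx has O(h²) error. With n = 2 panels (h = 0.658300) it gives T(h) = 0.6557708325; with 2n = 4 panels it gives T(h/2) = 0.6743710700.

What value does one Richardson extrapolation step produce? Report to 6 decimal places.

0.680571

Order 2 gives 2^r = 4 and 2^r − 1 = 3.
4*0.6743710700 − 0.6557708325 = 2.0417134475
Denominator 4 − 1 = 3.
Extrapolated: 2.0417134475 / 3 = 0.6805711492
Gap between inputs: 1.860e-02; correction applied: +0.0062000792.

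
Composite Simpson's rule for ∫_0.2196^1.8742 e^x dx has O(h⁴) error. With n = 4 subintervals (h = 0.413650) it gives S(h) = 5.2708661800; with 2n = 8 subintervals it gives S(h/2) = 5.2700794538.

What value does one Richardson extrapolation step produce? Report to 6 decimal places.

5.270027

With r = 4 the leading error scales as h^4, so the weight is 2^4 = 16.
Difference of the inputs: 5.2700794538 − 5.2708661800 = -0.0007867262
Correction (A(h/2) − A(h))/(16 − 1) = (-0.0007867262)/15 = -0.0000524484
R = 5.2700794538 − 0.0000524484 = 5.2700270054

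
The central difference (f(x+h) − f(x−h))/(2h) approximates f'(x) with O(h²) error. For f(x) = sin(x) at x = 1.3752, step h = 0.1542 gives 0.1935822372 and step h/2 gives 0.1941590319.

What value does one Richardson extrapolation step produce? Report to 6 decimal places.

Order 2 gives 2^r = 4 and 2^r − 1 = 3.
Difference of the inputs: 0.1941590319 − 0.1935822372 = 0.0005767947
Correction (A(h/2) − A(h))/(4 − 1) = 0.0005767947/3 = 0.0001922649
R = 0.1941590319 + 0.0001922649 = 0.1943512968

0.194351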